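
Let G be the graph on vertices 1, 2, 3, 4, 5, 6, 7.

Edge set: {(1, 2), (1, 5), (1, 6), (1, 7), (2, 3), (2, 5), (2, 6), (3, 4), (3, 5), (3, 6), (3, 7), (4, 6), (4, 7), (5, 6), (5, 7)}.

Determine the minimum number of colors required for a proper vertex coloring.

2, 3, 5, 6 form a clique, so at least 4 colors are needed.
4 colors suffice: color red → {1, 3}; color blue → {4, 5}; color green → {6, 7}; color yellow → {2}. Each edge has distinct colors on its endpoints.

4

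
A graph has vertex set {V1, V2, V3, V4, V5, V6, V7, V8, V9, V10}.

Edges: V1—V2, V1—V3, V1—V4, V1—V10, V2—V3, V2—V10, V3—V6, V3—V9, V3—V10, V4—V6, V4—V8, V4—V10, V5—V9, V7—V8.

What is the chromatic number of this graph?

4

V1, V2, V3, V10 form a clique, so at least 4 colors are needed.
A valid assignment using 4 colors: V1=3, V2=4, V3=1, V4=1, V5=1, V6=2, V7=1, V8=2, V9=2, V10=2. Each edge has distinct colors on its endpoints.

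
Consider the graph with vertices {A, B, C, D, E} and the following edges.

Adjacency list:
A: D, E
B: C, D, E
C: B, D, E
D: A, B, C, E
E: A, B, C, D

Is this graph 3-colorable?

B, C, D, E are mutually adjacent (a clique of size 4), so at least 4 colors are needed.
So 3 colors are not enough.

No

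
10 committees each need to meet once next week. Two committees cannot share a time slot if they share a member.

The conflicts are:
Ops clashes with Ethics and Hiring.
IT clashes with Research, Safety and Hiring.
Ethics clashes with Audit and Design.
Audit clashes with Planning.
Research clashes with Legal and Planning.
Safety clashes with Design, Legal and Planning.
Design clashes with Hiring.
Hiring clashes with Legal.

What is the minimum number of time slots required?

The cycle Audit-Ethics-Design-Safety-Planning-Audit has odd length 5, so it cannot be 2-colored; at least 3 time slots are needed.
Using 3 time slots: Ops=2, IT=2, Ethics=1, Audit=3, Research=1, Safety=1, Design=2, Hiring=1, Legal=2, Planning=2. No two conflicting committees share a time slot.

3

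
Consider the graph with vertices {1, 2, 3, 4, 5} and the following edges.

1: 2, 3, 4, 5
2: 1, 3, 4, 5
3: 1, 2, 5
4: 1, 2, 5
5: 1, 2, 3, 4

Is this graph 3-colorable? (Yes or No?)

1, 2, 3, 5 are pairwise adjacent (a clique of size 4), so at least 4 colors are needed.
So 3 colors are not enough.

No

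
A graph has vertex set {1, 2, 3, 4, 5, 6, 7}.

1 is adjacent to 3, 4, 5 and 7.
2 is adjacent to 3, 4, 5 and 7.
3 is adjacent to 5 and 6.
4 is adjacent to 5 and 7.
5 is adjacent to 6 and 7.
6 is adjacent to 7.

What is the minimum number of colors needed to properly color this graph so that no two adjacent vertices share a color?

2, 4, 5, 7 are pairwise adjacent (a clique of size 4), so at least 4 colors are needed.
One proper 4-coloring: 1=green, 2=green, 3=blue, 4=yellow, 5=red, 6=green, 7=blue. Every edge joins two different colors.

4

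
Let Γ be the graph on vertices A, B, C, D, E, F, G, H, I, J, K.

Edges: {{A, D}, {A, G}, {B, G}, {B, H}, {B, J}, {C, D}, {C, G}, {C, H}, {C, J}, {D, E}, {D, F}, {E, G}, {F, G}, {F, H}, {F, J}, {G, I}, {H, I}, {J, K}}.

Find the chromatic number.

A and D are adjacent, so at least 2 colors are needed.
2 colors suffice: color 1 → {D, G, H, J}; color 2 → {A, B, C, E, F, I, K}. No two adjacent vertices share a color.

2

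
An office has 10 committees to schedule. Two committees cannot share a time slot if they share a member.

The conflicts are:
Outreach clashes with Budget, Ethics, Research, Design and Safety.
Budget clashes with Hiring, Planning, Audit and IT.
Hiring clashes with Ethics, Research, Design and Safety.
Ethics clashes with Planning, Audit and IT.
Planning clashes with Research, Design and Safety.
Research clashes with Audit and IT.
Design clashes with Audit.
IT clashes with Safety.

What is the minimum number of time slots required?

2

Hiring and Research conflict, so at least 2 time slots are needed.
2 time slots suffice: time slot 1 → {Budget, Ethics, Research, Design, Safety}; time slot 2 → {Outreach, Hiring, Planning, Audit, IT}. No two conflicting committees share a time slot.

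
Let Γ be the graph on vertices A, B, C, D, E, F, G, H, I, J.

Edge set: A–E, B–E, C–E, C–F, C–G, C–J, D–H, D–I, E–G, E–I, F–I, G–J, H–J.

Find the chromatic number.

3

C, G, J form a triangle, so at least 3 colors are needed.
3 colors suffice: color 1 → {D, E, F, J}; color 2 → {A, B, C, H, I}; color 3 → {G}. No two adjacent vertices share a color.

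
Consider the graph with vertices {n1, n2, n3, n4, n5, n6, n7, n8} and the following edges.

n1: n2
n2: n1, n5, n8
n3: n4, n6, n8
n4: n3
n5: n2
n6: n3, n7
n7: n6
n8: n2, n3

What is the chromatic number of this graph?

n3 and n4 are adjacent, so at least 2 colors are needed.
2 colors suffice: color R → {n2, n3, n7}; color B → {n1, n4, n5, n6, n8}. Every edge joins two different colors.

2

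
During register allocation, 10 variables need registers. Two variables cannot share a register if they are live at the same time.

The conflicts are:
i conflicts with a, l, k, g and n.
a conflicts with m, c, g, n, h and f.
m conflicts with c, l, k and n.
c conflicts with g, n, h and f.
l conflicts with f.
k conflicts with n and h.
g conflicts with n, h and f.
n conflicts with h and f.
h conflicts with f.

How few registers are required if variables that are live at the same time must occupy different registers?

a, c, g, n, h, f are mutually in conflict, so at least 6 registers are needed.
6 registers suffice: i=3, a=2, m=3, c=5, l=1, k=2, g=4, n=1, h=6, f=3. No two conflicting variables share a register.

6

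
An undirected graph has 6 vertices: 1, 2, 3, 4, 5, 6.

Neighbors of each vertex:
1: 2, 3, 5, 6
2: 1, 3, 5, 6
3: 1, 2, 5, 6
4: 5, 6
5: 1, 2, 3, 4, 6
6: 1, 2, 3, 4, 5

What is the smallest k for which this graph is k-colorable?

1, 2, 3, 5, 6 are pairwise adjacent (a clique of size 5), so at least 5 colors are needed.
5 colors suffice: 1=purple, 2=green, 3=yellow, 4=green, 5=red, 6=blue. Each edge has distinct colors on its endpoints.

5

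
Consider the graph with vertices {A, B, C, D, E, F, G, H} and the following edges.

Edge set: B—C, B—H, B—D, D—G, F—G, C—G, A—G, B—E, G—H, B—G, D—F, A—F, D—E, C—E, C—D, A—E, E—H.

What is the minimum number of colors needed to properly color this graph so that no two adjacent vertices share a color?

4

B, C, D, G are mutually adjacent (a clique of size 4), so at least 4 colors are needed.
4 colors suffice: A=2, B=2, C=4, D=3, E=1, F=4, G=1, H=3. Each edge has distinct colors on its endpoints.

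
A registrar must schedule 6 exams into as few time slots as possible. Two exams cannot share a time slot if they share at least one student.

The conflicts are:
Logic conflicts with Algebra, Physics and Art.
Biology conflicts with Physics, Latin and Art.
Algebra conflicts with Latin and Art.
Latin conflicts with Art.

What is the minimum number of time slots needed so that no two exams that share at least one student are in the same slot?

Algebra, Latin, Art are mutually in conflict, so at least 3 time slots are needed.
3 time slots suffice: time slot 1 → {Physics, Art}; time slot 2 → {Biology, Algebra}; time slot 3 → {Logic, Latin}. No two conflicting exams share a time slot.

3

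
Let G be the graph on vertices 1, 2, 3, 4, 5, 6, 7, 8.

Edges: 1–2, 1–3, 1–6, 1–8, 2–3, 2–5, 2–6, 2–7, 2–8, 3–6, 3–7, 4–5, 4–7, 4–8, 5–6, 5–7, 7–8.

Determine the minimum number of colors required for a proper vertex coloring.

1, 2, 3, 6 are mutually adjacent (a clique of size 4), so at least 4 colors are needed.
One proper 4-coloring: 1=b, 2=a, 3=c, 4=a, 5=c, 6=d, 7=b, 8=c. Each edge has distinct colors on its endpoints.

4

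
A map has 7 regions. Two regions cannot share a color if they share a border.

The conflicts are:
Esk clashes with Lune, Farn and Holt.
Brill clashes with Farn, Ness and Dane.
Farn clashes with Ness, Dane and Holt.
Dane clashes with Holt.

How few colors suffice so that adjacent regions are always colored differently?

Brill, Farn, Ness pairwise conflict, so at least 3 colors are needed.
3 colors suffice: Esk=2, Lune=1, Brill=3, Farn=1, Ness=2, Dane=2, Holt=3. No two conflicting regions share a color.

3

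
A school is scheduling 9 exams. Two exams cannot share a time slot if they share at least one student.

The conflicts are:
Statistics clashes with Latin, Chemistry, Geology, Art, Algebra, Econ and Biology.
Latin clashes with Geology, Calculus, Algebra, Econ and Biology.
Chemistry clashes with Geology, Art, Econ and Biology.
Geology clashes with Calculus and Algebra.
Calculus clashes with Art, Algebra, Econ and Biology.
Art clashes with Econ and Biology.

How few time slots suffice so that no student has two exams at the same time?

Latin, Geology, Calculus, Algebra are mutually in conflict, so at least 4 time slots are needed.
A valid assignment using 4 time slots: Statistics=1, Latin=2, Chemistry=2, Geology=3, Calculus=1, Art=4, Algebra=4, Econ=3, Biology=3. Every pair that conflicts lands in different time slots.

4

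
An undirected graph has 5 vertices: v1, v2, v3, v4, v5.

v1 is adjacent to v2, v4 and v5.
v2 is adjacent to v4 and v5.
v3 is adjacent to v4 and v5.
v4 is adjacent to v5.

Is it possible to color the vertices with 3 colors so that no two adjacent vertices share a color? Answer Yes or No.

v1, v2, v4, v5 form a clique, so at least 4 colors are needed.
So 3 colors are not enough.

No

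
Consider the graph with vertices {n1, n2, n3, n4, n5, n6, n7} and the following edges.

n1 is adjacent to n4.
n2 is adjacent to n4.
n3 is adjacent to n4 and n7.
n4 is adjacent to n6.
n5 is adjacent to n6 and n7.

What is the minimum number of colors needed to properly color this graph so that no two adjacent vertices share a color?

The cycle n4-n6-n5-n7-n3-n4 has odd length 5, so it cannot be 2-colored; at least 3 colors are needed.
3 colors suffice: n1=2, n2=2, n3=2, n4=1, n5=1, n6=2, n7=3. Every edge joins two different colors.

3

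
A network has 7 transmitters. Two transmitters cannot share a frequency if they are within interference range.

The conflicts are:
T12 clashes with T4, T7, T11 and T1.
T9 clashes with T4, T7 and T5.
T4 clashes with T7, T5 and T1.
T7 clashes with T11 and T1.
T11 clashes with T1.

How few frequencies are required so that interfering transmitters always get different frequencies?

T12, T4, T7, T1 pairwise conflict, so at least 4 frequencies are needed.
4 frequencies suffice: frequency 1 → {T4, T11}; frequency 2 → {T7, T5}; frequency 3 → {T9, T1}; frequency 4 → {T12}. Every pair that conflicts lands in different frequencies.

4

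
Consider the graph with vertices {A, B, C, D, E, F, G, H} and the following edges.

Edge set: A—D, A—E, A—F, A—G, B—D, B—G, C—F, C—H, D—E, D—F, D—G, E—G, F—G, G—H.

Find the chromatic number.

4

A, D, F, G are pairwise adjacent (a clique of size 4), so at least 4 colors are needed.
4 colors suffice: color 1 → {C, G}; color 2 → {D, H}; color 3 → {B, E, F}; color 4 → {A}. No two adjacent vertices share a color.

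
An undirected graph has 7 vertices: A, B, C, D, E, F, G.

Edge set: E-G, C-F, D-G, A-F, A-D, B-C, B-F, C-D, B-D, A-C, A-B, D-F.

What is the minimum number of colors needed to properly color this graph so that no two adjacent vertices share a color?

A, B, C, D, F are pairwise adjacent (a clique of size 5), so at least 5 colors are needed.
A valid assignment using 5 colors: A=yellow, B=green, C=blue, D=red, E=red, F=purple, G=blue. Every edge joins two different colors.

5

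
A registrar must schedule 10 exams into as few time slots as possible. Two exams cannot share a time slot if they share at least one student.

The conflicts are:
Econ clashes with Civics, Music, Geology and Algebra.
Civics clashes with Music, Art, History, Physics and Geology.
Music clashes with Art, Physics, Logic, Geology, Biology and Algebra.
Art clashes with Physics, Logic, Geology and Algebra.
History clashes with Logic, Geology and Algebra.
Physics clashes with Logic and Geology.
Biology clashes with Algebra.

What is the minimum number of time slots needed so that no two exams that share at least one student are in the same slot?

5

Civics, Music, Art, Physics, Geology are mutually in conflict, so at least 5 time slots are needed.
5 time slots suffice: Econ=3, Civics=2, Music=1, Art=3, History=1, Physics=5, Logic=2, Geology=4, Biology=3, Algebra=2. Each listed conflict is separated.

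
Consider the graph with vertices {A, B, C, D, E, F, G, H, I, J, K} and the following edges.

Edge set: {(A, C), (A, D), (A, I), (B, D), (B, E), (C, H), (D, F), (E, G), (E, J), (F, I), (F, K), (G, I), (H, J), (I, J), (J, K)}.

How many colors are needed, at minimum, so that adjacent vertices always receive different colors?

The cycle C-A-I-J-H-C has odd length 5, so it cannot be 2-colored; at least 3 colors are needed.
3 colors suffice: color 1 → {D, E, H, I, K}; color 2 → {A, B, F, G, J}; color 3 → {C}. Every edge joins two different colors.

3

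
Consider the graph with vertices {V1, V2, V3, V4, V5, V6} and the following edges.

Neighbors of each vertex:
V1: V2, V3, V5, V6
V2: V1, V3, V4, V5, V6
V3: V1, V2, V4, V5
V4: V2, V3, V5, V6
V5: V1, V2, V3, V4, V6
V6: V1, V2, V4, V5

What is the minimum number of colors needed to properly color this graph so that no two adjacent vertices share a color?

V2, V4, V5, V6 are mutually adjacent (a clique of size 4), so at least 4 colors are needed.
4 colors suffice: color 1 → {V5}; color 2 → {V2}; color 3 → {V3, V6}; color 4 → {V1, V4}. Each edge has distinct colors on its endpoints.

4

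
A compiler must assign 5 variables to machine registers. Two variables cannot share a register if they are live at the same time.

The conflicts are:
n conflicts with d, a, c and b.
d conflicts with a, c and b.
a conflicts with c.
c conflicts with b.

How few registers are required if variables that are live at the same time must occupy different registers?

n, d, a, c are mutually in conflict, so at least 4 registers are needed.
4 registers suffice: register 1 → {c}; register 2 → {n}; register 3 → {d}; register 4 → {a, b}. No two conflicting variables share a register.

4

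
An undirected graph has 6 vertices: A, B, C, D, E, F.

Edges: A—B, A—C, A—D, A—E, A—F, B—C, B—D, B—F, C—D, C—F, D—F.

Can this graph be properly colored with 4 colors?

A, B, C, D, F form a clique, so at least 5 colors are needed.
So 4 colors are not enough.

No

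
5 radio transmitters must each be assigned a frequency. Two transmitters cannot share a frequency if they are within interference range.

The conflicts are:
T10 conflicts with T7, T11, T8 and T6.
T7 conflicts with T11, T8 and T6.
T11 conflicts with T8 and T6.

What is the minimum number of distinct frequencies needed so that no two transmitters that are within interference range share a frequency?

4

T10, T7, T11, T8 all conflict with each other, so at least 4 frequencies are needed.
4 frequencies suffice: frequency 1 → {T10}; frequency 2 → {T7}; frequency 3 → {T11}; frequency 4 → {T8, T6}. No two conflicting transmitters share a frequency.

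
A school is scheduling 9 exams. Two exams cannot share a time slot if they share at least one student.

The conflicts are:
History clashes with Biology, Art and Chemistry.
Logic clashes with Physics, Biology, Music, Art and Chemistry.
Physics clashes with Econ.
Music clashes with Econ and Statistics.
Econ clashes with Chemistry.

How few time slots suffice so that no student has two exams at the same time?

Physics and Econ conflict, so at least 2 time slots are needed.
Using 2 time slots: History=1, Logic=1, Physics=2, Biology=2, Music=2, Art=2, Econ=1, Chemistry=2, Statistics=1. Each listed conflict is separated.

2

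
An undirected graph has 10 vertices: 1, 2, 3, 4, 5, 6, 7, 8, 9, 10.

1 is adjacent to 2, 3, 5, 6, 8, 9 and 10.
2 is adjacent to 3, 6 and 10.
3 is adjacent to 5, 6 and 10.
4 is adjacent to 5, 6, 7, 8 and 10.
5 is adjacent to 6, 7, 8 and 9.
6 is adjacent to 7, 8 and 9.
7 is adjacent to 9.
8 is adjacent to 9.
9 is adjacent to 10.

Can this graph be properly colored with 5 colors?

Yes

The chromatic number is 5. 1, 5, 6, 8, 9 are mutually adjacent (a clique of size 5), so at least 5 colors are needed.
5 colors suffice: color red → {6, 10}; color blue → {1, 4}; color green → {2, 5}; color yellow → {3, 9}; color purple → {7, 8}.
That is already a proper 5-coloring.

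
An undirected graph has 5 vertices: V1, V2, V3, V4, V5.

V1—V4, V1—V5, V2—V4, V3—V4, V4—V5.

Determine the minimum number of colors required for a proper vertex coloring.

V1, V4, V5 are mutually adjacent, so at least 3 colors are needed.
One proper 3-coloring: V1=2, V2=2, V3=2, V4=1, V5=3. Each edge has distinct colors on its endpoints.

3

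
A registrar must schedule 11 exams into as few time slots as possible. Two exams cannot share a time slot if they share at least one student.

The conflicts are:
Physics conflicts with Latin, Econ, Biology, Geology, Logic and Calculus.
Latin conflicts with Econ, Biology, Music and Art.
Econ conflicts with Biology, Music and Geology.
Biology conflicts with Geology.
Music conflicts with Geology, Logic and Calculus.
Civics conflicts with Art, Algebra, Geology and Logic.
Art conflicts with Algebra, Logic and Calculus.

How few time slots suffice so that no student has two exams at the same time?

Physics, Latin, Econ, Biology pairwise conflict, so at least 4 time slots are needed.
A valid assignment using 4 time slots: Physics=1, Latin=2, Econ=3, Biology=4, Music=1, Civics=3, Art=1, Algebra=2, Geology=2, Logic=2, Calculus=2. Every pair that conflicts lands in different time slots.

4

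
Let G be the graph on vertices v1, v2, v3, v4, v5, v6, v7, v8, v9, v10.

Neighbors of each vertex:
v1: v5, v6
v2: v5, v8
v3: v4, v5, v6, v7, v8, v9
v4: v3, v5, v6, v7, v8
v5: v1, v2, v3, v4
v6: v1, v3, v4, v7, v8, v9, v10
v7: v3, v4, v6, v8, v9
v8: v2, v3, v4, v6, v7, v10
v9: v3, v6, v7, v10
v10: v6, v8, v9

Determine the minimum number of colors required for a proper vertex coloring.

5

v3, v4, v6, v7, v8 are mutually adjacent (a clique of size 5), so at least 5 colors are needed.
5 colors suffice: color 1 → {v5, v6}; color 2 → {v1, v2, v3, v10}; color 3 → {v8, v9}; color 4 → {v7}; color 5 → {v4}. No two adjacent vertices share a color.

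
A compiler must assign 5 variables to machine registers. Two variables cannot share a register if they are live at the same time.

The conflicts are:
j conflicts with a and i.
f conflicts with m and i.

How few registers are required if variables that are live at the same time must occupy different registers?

f and m conflict, so at least 2 registers are needed.
2 registers suffice: register 1 → {j, f}; register 2 → {a, m, i}. Each listed conflict is separated.

2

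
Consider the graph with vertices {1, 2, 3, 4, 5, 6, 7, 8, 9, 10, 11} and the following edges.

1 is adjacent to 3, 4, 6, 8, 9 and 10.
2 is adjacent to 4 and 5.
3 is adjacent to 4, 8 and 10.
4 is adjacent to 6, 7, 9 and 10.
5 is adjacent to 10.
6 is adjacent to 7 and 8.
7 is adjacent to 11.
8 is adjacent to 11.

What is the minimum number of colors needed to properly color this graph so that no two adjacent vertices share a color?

4

1, 3, 4, 10 are mutually adjacent (a clique of size 4), so at least 4 colors are needed.
4 colors suffice: color red → {4, 5, 8}; color blue → {1, 2, 7}; color green → {6, 9, 10, 11}; color yellow → {3}. Each edge has distinct colors on its endpoints.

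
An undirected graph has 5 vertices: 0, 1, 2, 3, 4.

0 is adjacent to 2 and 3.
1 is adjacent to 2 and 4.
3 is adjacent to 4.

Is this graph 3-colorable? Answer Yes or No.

The chromatic number is 3. The cycle 2-1-4-3-0-2 has odd length 5, so it cannot be 2-colored; at least 3 colors are needed.
3 colors suffice: color red → {2, 4}; color blue → {1, 3}; color green → {0}.
That is already a proper 3-coloring.

Yes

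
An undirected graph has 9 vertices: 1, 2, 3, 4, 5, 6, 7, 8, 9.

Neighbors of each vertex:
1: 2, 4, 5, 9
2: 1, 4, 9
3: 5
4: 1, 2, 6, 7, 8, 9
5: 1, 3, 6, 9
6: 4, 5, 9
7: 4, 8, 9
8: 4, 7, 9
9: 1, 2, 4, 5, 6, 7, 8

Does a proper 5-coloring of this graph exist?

The chromatic number is 4. 4, 7, 8, 9 are pairwise adjacent (a clique of size 4), so at least 4 colors are needed.
4 colors suffice: color a → {3, 9}; color b → {4, 5}; color c → {1, 6, 8}; color d → {2, 7}.
Since 5 ≥ 4, a proper 5-coloring certainly exists.

Yes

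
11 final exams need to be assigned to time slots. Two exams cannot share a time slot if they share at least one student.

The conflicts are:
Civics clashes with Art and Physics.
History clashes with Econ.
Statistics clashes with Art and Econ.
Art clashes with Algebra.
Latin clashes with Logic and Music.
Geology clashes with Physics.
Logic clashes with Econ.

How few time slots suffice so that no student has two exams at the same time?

2

Logic and Econ conflict, so at least 2 time slots are needed.
Using 2 time slots: Civics=2, History=2, Statistics=2, Art=1, Algebra=2, Latin=1, Geology=2, Logic=2, Music=2, Physics=1, Econ=1. Each listed conflict is separated.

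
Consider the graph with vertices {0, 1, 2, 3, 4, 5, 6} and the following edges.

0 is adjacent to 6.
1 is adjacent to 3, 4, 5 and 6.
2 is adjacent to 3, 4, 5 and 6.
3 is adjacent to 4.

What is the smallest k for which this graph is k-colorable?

1, 3, 4 form a triangle, so at least 3 colors are needed.
3 colors suffice: 0=red, 1=red, 2=red, 3=green, 4=blue, 5=blue, 6=blue. No two adjacent vertices share a color.

3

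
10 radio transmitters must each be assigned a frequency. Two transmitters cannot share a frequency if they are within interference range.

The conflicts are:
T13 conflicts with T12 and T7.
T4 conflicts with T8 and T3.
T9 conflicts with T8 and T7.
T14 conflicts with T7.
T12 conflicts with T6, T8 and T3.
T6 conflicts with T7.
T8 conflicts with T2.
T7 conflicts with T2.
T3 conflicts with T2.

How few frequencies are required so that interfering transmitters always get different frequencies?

The cycle T13-T12-T8-T2-T7-T13 has odd length 5, so it cannot be 2-colored; at least 3 frequencies are needed.
Using 3 frequencies: T13=2, T4=1, T9=3, T14=2, T12=1, T6=2, T8=2, T7=1, T3=2, T2=3. Each listed conflict is separated.

3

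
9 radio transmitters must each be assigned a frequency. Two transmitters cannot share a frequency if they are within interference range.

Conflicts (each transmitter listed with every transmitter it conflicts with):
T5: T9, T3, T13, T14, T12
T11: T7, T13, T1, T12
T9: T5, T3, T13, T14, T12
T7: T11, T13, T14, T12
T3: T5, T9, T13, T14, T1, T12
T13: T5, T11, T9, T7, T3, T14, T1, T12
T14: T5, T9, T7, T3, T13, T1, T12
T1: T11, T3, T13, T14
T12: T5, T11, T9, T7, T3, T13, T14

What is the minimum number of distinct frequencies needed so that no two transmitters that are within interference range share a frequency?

T5, T9, T3, T13, T14, T12 pairwise conflict, so at least 6 frequencies are needed.
6 frequencies suffice: T5=5, T11=2, T9=6, T7=4, T3=4, T13=1, T14=2, T1=3, T12=3. Each listed conflict is separated.

6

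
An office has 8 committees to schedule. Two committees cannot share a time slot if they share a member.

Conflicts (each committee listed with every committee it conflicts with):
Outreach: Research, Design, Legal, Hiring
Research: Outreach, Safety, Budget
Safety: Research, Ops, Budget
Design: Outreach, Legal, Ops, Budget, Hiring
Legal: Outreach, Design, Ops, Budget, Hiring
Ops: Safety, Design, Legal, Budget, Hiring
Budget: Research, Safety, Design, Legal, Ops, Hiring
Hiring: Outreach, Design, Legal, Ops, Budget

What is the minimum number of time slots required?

Design, Legal, Ops, Budget, Hiring all conflict with each other, so at least 5 time slots are needed.
5 time slots suffice: time slot 1 → {Outreach, Budget}; time slot 2 → {Research, Legal}; time slot 3 → {Ops}; time slot 4 → {Safety, Hiring}; time slot 5 → {Design}. Each listed conflict is separated.

5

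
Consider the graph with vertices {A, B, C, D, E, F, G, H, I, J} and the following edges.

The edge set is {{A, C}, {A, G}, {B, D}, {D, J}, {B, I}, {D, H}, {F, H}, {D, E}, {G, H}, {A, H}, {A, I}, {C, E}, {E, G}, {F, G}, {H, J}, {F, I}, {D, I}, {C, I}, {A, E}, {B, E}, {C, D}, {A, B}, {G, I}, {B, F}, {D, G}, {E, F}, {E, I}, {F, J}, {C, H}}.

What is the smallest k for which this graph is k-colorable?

4

E, F, G, I form a clique, so at least 4 colors are needed.
4 colors suffice: A=red, B=yellow, C=yellow, D=red, E=blue, F=red, G=yellow, H=blue, I=green, J=green. Each edge has distinct colors on its endpoints.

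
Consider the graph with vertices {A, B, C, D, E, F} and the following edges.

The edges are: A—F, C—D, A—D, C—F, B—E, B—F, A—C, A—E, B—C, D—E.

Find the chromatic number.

3

A, D, E are pairwise adjacent, so at least 3 colors are needed.
3 colors suffice: color red → {A, B}; color blue → {C, E}; color green → {D, F}. Each edge has distinct colors on its endpoints.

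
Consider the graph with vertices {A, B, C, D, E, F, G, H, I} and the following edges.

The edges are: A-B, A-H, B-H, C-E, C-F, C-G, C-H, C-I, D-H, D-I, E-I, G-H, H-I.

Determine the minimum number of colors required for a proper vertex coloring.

A, B, H are pairwise adjacent, so at least 3 colors are needed.
A valid assignment using 3 colors: A=2, B=3, C=2, D=2, E=1, F=1, G=3, H=1, I=3. No two adjacent vertices share a color.

3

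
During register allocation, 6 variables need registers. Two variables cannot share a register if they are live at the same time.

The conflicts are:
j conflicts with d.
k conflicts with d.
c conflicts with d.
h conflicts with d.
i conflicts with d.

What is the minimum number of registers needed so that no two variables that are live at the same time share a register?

2

j and d conflict, so at least 2 registers are needed.
Using 2 registers: j=2, k=2, c=2, h=2, i=2, d=1. Each listed conflict is separated.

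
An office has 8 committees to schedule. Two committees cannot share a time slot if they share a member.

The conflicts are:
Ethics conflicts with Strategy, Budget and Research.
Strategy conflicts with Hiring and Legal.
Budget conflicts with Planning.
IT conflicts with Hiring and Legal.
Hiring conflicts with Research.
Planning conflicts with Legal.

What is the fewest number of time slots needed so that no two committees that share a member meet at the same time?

3

The cycle Budget-Ethics-Strategy-Legal-Planning-Budget has odd length 5, so it cannot be 2-colored; at least 3 time slots are needed.
3 time slots suffice: time slot 1 → {Strategy, Budget, IT, Research}; time slot 2 → {Ethics, Hiring, Legal}; time slot 3 → {Planning}. Each listed conflict is separated.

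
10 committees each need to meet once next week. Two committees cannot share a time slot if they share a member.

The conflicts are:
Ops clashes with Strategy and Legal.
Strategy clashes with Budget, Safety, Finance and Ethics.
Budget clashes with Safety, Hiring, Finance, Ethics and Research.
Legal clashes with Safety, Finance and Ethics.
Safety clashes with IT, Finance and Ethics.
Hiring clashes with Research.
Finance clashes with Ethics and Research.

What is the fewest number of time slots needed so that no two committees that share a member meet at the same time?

5

Strategy, Budget, Safety, Finance, Ethics all conflict with each other, so at least 5 time slots are needed.
5 time slots suffice: time slot 1 → {Budget, Legal, IT}; time slot 2 → {Ops, Hiring, Finance}; time slot 3 → {Safety, Research}; time slot 4 → {Ethics}; time slot 5 → {Strategy}. Every pair that conflicts lands in different time slots.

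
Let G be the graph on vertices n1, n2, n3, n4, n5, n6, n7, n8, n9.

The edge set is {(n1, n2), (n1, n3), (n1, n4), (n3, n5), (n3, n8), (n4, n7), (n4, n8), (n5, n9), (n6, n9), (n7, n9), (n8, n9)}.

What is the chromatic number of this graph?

n8 and n9 are adjacent, so at least 2 colors are needed.
2 colors suffice: color 1 → {n2, n3, n4, n9}; color 2 → {n1, n5, n6, n7, n8}. No two adjacent vertices share a color.

2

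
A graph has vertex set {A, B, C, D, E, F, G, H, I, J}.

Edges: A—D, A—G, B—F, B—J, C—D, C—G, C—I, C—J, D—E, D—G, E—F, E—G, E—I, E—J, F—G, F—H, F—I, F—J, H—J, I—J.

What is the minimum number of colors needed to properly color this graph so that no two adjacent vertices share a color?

E, F, I, J are pairwise adjacent (a clique of size 4), so at least 4 colors are needed.
4 colors suffice: A=3, B=3, C=3, D=1, E=3, F=1, G=2, H=3, I=4, J=2. Every edge joins two different colors.

4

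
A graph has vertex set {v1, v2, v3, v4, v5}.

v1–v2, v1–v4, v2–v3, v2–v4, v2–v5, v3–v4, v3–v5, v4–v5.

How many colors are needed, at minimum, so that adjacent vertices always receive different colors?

4

v2, v3, v4, v5 form a clique, so at least 4 colors are needed.
One proper 4-coloring: v1=G, v2=B, v3=Y, v4=R, v5=G. Each edge has distinct colors on its endpoints.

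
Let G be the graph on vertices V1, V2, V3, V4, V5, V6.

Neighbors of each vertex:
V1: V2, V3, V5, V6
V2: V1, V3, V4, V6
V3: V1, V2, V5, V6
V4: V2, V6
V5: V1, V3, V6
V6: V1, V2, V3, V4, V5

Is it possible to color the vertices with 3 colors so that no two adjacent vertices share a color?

V1, V3, V5, V6 form a clique, so at least 4 colors are needed.
So 3 colors are not enough.

No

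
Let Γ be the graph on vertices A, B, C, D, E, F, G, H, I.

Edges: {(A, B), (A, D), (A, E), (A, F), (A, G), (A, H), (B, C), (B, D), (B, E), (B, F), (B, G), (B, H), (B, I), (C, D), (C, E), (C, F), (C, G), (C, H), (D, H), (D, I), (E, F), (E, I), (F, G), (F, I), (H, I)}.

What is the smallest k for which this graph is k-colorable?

4

B, C, E, F are pairwise adjacent (a clique of size 4), so at least 4 colors are needed.
4 colors suffice: color 1 → {B}; color 2 → {A, C, I}; color 3 → {D, F}; color 4 → {E, G, H}. Each edge has distinct colors on its endpoints.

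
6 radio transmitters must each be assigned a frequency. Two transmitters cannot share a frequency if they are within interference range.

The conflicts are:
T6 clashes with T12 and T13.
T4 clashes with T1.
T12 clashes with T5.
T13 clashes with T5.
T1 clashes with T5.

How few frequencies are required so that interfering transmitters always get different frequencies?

T4 and T1 conflict, so at least 2 frequencies are needed.
2 frequencies suffice: T6=1, T4=1, T12=2, T13=2, T1=2, T5=1. Every pair that conflicts lands in different frequencies.

2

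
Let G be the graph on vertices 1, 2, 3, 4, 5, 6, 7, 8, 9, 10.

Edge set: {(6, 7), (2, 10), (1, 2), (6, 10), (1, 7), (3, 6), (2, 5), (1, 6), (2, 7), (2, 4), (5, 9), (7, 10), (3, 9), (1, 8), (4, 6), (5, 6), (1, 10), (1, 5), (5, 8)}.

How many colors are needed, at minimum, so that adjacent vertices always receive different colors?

1, 6, 7, 10 are pairwise adjacent (a clique of size 4), so at least 4 colors are needed.
A valid assignment using 4 colors: 1=blue, 2=red, 3=blue, 4=blue, 5=green, 6=red, 7=yellow, 8=red, 9=red, 10=green. Every edge joins two different colors.

4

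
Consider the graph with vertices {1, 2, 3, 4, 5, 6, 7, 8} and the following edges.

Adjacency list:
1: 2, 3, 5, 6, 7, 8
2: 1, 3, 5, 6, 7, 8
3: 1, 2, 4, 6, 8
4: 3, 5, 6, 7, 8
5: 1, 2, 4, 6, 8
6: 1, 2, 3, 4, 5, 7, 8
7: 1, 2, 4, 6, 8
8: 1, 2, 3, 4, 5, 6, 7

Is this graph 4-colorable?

No

1, 2, 5, 6, 8 are mutually adjacent (a clique of size 5), so at least 5 colors are needed.
So 4 colors are not enough.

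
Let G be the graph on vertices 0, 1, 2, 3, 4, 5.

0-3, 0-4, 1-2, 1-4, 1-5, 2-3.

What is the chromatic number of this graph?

3

The cycle 2-3-0-4-1-2 has odd length 5, so it cannot be 2-colored; at least 3 colors are needed.
3 colors suffice: color red → {0, 1}; color blue → {3, 4, 5}; color green → {2}. Every edge joins two different colors.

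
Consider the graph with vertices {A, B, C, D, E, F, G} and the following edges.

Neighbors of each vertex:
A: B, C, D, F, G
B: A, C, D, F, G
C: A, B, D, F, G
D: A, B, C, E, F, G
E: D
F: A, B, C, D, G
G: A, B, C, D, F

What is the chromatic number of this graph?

A, B, C, D, F, G are pairwise adjacent (a clique of size 6), so at least 6 colors are needed.
6 colors suffice: color 1 → {D}; color 2 → {E, G}; color 3 → {A}; color 4 → {C}; color 5 → {B}; color 6 → {F}. No two adjacent vertices share a color.

6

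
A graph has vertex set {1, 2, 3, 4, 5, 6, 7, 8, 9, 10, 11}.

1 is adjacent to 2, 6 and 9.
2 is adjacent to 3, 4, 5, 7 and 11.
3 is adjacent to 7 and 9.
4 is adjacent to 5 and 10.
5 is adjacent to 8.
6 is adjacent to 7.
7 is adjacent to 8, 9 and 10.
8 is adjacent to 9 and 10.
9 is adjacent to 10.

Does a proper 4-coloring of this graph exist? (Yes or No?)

The chromatic number is 4. 7, 8, 9, 10 are pairwise adjacent (a clique of size 4), so at least 4 colors are needed.
4 colors suffice: color a → {1, 4, 7, 11}; color b → {2, 6, 9}; color c → {3, 5, 10}; color d → {8}.
That is already a proper 4-coloring.

Yes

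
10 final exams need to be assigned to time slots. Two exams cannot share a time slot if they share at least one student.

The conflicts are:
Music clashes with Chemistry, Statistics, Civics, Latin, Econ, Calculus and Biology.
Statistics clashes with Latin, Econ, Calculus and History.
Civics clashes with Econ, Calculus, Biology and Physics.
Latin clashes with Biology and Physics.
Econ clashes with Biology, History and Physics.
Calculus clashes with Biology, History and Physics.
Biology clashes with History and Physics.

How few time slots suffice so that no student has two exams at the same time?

Music, Civics, Econ, Biology pairwise conflict, so at least 4 time slots are needed.
4 time slots suffice: Music=1, Chemistry=2, Statistics=2, Civics=4, Latin=3, Econ=3, Calculus=3, Biology=2, History=1, Physics=1. Every pair that conflicts lands in different time slots.

4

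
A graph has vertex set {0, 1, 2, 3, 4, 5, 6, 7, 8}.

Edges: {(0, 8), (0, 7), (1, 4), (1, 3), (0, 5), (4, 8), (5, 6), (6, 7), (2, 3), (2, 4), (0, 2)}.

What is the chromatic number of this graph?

2 and 4 are adjacent, so at least 2 colors are needed.
A valid assignment using 2 colors: 0=red, 1=blue, 2=blue, 3=red, 4=red, 5=blue, 6=red, 7=blue, 8=blue. Every edge joins two different colors.

2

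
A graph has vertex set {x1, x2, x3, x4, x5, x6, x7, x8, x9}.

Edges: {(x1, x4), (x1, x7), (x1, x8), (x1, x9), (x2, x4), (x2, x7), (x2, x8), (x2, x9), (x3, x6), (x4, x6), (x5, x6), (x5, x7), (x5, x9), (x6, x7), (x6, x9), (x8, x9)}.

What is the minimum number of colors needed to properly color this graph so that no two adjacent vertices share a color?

3

x2, x8, x9 form a triangle, so at least 3 colors are needed.
3 colors suffice: x1=2, x2=2, x3=1, x4=1, x5=3, x6=2, x7=1, x8=3, x9=1. Every edge joins two different colors.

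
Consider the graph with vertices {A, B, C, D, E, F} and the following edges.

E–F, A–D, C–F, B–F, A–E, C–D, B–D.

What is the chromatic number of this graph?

3

The cycle D-A-E-F-C-D has odd length 5, so it cannot be 2-colored; at least 3 colors are needed.
One proper 3-coloring: A=3, B=2, C=2, D=1, E=2, F=1. No two adjacent vertices share a color.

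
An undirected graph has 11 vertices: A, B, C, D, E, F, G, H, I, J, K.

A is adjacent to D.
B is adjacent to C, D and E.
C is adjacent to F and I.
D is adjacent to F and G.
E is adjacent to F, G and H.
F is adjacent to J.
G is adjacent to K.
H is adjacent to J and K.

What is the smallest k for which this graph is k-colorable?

2

C and F are adjacent, so at least 2 colors are needed.
One proper 2-coloring: A=1, B=1, C=2, D=2, E=2, F=1, G=1, H=1, I=1, J=2, K=2. Every edge joins two different colors.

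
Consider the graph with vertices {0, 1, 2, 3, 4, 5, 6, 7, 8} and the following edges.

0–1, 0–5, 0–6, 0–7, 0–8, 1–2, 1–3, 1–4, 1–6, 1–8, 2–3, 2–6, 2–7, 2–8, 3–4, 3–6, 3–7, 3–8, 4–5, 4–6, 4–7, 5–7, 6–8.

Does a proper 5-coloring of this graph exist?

The chromatic number is 5. 1, 2, 3, 6, 8 are mutually adjacent (a clique of size 5), so at least 5 colors are needed.
5 colors suffice: color a → {0, 3}; color b → {1, 7}; color c → {5, 6}; color d → {4, 8}; color e → {2}.
That is already a proper 5-coloring.

Yes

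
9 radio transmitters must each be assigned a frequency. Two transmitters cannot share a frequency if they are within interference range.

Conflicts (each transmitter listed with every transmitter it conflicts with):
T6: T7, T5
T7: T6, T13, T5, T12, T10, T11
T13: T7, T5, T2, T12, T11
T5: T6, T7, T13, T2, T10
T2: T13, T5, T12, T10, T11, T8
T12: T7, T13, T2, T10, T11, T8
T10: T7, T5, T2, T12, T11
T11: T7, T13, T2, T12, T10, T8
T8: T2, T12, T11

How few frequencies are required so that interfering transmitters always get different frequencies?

4

T2, T12, T11, T8 pairwise conflict, so at least 4 frequencies are needed.
4 frequencies suffice: frequency 1 → {T7, T2}; frequency 2 → {T5, T11}; frequency 3 → {T6, T12}; frequency 4 → {T13, T10, T8}. Each listed conflict is separated.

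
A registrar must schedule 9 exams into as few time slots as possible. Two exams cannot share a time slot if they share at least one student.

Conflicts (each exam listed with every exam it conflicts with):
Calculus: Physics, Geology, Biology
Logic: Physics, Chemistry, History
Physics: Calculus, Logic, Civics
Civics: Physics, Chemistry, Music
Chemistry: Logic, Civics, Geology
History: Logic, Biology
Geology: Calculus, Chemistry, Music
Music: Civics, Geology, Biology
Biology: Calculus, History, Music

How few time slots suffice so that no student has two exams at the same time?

3

The cycle Logic-History-Biology-Calculus-Physics-Logic has odd length 5, so it cannot be 2-colored; at least 3 time slots are needed.
3 time slots suffice: time slot 1 → {Logic, Civics, Geology, Biology}; time slot 2 → {Calculus, Chemistry, History, Music}; time slot 3 → {Physics}. Each listed conflict is separated.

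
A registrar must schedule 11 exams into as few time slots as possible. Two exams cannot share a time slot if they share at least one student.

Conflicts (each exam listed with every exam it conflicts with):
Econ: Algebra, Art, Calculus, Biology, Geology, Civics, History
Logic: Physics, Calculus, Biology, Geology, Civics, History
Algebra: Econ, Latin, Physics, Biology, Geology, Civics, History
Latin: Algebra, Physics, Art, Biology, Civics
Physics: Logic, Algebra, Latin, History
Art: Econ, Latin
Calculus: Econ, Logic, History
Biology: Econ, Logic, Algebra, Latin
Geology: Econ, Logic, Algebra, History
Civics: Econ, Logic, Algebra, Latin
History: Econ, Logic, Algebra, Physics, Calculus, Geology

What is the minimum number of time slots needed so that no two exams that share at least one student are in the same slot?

4

Econ, Algebra, Geology, History all conflict with each other, so at least 4 time slots are needed.
4 time slots suffice: time slot 1 → {Logic, Algebra, Art}; time slot 2 → {Econ, Latin}; time slot 3 → {Biology, Civics, History}; time slot 4 → {Physics, Calculus, Geology}. Each listed conflict is separated.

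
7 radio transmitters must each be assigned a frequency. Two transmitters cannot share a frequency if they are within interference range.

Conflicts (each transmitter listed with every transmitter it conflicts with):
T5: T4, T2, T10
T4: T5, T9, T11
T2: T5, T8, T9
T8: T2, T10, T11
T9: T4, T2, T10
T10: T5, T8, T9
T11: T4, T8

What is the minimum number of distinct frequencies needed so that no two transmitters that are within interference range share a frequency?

3

The cycle T4-T9-T10-T8-T11-T4 has odd length 5, so it cannot be 2-colored; at least 3 frequencies are needed.
A valid assignment using 3 frequencies: T5=2, T4=1, T2=1, T8=2, T9=2, T10=1, T11=3. Every pair that conflicts lands in different frequencies.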